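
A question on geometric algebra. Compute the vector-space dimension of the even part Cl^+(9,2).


Even subalgebra dimension = 2^(n-1)
n = 9 + 2 = 11
2^(11 - 1) = 2^10 = 1024
Verification: sum of C(11,k) for even k = 1 + 55 + 330 + 462 + 165 + 11 = 1024
Result = 1024


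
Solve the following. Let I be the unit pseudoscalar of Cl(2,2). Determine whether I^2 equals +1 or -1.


The pseudoscalar I = e1...e_n (product of all n generators) of Cl(p,q) satisfies I^2 = (-1)^(q + n(n-1)/2).
p = 2, q = 2, n = p + q = 4
n(n-1)/2 = 4 * 3 / 2 = 6
Exponent = q + n(n-1)/2 = 2 + 6 = 8
I^2 = (-1)^8 = +1


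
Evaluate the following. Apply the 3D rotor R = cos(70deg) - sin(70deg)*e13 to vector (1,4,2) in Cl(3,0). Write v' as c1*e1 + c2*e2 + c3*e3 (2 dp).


Rotor R = cos(70deg) - sin(70deg)*e13
Rotation angle theta = 2 * 70 = 140 degrees in the e13 plane (e1 -> e3).
The component perpendicular to the plane (e2) is invariant: v'_2 = v2 = 4.00
cos(140deg) = -0.7660, sin(140deg) = 0.6428
v'_1 = v1*cos(theta) - v3*sin(theta) = 1*(-0.7660) - 2*0.6428 = -2.05
v'_3 = v1*sin(theta) + v3*cos(theta) = 1*0.6428 + 2*(-0.7660) = -0.89
v' = -2.05*e1 + 4.00*e2 - 0.89*e3


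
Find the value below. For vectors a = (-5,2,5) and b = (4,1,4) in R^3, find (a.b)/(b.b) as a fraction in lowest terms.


Projection coefficient = (a . b) / (b . b)
a . b = (-5)*4 + 2*1 + 5*4
= -20 + 2 + 20 = 2
b . b = 4^2 + 1^2 + 4^2
= 16 + 1 + 16 = 33
Coefficient = 2/33
In lowest terms: 2/33


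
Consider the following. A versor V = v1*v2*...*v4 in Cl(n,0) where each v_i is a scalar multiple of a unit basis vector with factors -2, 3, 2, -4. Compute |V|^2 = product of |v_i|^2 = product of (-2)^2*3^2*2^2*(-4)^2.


Each vector v_i has |v_i|^2 = s_i^2
Squared scales: (-2)^2 = 4, 3^2 = 9, 2^2 = 4, (-4)^2 = 16
|V|^2 = 4 * 9 * 4 * 16
= 2304


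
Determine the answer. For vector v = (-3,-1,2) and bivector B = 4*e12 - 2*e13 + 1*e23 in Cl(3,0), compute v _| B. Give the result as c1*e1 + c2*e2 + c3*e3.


Left contraction v _| B = <vB>_1 (grade-1 part of the geometric product vB).
Using e1_|e12 = e2, e2_|e12 = -e1, e1_|e13 = e3, e3_|e13 = -e1, e2_|e23 = e3, e3_|e23 = -e2:
e1 coeff: -v2*b12 - v3*b13 = -(-1)*(4) - (2)*(-2) = 8
e2 coeff: v1*b12 - v3*b23 = (-3)*(4) - (2)*(1) = -14
e3 coeff: v1*b13 + v2*b23 = (-3)*(-2) + (-1)*(1) = 5
v _| B = 8*e1 - 14*e2 + 5*e3


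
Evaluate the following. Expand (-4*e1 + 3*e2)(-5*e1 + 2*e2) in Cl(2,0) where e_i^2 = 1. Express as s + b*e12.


Expand: (-4*e1 + 3*e2)(-5*e1 + 2*e2)
= (-4)*(-5)*e1e1 + (-4)*2*e1e2 + 3*(-5)*e2e1 + 3*2*e2e2
Using e1^2 = e2^2 = 1, e2e1 = -e1e2:
Scalar part s = (-4)*(-5) + 3*2 = 20 + 6 = 26
Bivector part b = (-4)*2 - 3*(-5) = -8 - (-15) = 7
uv = 26 + 7*e12


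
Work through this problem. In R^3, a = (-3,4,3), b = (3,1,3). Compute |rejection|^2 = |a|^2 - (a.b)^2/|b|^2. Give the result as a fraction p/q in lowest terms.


|a|^2 = (-3)^2 + 4^2 + 3^2 = 34
|b|^2 = 3^2 + 1^2 + 3^2 = 19
a . b = (-3)*3 + 4*1 + 3*3 = 4
(a.b)^2 = 4^2 = 16
|rej|^2 = 34 - 16/19
= (646 - 16)/19
= 630/19
In lowest terms: 630/19


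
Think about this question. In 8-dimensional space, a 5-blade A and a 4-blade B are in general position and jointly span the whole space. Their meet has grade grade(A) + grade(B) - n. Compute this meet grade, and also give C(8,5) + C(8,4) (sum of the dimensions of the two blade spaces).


Meet grade = grade(A) + grade(B) - n
= 5 + 4 - 8 = 1
C(8,5) = 56
C(8,4) = 70
dim_A + dim_B = 56 + 70 = 126


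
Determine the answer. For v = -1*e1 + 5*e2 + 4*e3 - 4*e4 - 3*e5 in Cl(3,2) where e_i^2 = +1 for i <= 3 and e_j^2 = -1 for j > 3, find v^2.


v^2 = sum of c_i^2 * e_i^2
Positive signature terms (e_i^2 = +1): (-1)^2 + 5^2 + 4^2 = 42
Negative signature terms (e_j^2 = -1): (-4)^2 + (-3)^2 = 25
v^2 = 42 - 25 = 17


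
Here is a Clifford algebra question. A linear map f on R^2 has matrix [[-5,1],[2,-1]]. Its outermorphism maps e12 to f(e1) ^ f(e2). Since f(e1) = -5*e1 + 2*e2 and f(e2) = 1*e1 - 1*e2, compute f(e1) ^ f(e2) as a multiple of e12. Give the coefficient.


The outermorphism of a linear map f sends e1^e2 to f(e1)^f(e2).
f(e1) = -5*e1 + 2*e2
f(e2) = 1*e1 - 1*e2
f(e1) ^ f(e2) = (-5*e1 + 2*e2) ^ (1*e1 - 1*e2)
= (-5)*(-1)*e12 + 2*1*e21
= (5 - 2)*e12
= 3*e12
Coefficient = 3


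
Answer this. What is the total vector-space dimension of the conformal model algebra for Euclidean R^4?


The conformal model of R^4 uses Cl(5,1): the 4 Euclidean generators plus two extra orthogonal generators e+ (e+^2 = +1) and e- (e-^2 = -1), from which the null vectors e0, einf are built.
Number of generators m = 4 + 2 = 6.
dim Cl(p,q) = 2^m = 2^6 = 64


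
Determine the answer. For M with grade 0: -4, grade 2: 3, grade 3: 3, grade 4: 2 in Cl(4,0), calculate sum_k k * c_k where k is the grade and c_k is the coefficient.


Grade-weighted sum = sum of grade_k * coefficient_k
0*(-4) = 0
2*3 = 6
3*3 = 9
4*2 = 8
Total = 0 + 6 + 9 + 8 = 23


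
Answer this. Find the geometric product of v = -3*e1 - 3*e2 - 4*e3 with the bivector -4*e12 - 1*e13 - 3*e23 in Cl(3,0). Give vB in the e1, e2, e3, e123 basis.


vB has grade-1 (vector) and grade-3 (trivector) parts: vB = (v _| B) + (v ^ B).
Vector part <vB>_1:
  e1: -v2*b12 - v3*b13 = -(-3)*(-4) - (-4)*(-1) = -16
  e2: v1*b12 - v3*b23 = (-3)*(-4) - (-4)*(-3) = 0
  e3: v1*b13 + v2*b23 = (-3)*(-1) + (-3)*(-3) = 12
Trivector part <vB>_3:
  e123: v1*b23 - v2*b13 + v3*b12 = (-3)*(-3) - (-3)*(-1) + (-4)*(-4) = 22
vB = -16*e1 + 0*e2 + 12*e3 + 22*e123


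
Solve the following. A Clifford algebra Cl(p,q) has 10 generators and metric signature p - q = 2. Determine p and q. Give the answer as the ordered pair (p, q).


We need p + q = 10 and p - q = 2.
Adding: 2p = 10 + 2 = 12, so p = 6.
Then q = 10 - 6 = 4.
(p, q) = (6, 4)


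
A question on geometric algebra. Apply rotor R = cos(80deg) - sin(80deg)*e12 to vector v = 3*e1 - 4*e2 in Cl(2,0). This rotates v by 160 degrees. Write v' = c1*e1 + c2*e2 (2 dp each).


Rotor R = cos(80deg) - sin(80deg)*e12
Rotation angle theta = 2 * 80 = 160 degrees
v' = R*v*~R rotates v by theta.
cos(160deg) = -0.9397, sin(160deg) = 0.3420
v'_1 = 3*cos(160deg) - (-4)*sin(160deg)
= 3*(-0.9397) - (-4)*0.3420
= -1.45
v'_2 = 3*sin(160deg) + (-4)*cos(160deg)
= 3*0.3420 + (-4)*(-0.9397)
= 4.78
v' = -1.45*e1 + 4.78*e2


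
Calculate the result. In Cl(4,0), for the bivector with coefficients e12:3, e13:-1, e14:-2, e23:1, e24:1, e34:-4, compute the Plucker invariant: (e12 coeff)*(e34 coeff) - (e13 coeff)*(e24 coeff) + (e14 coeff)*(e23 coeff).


Plucker relation: af - be + cd
a*f = 3*(-4) = -12
b*e = (-1)*1 = -1
c*d = (-2)*1 = -2
af - be + cd = -12 - (-1) + (-2)
= -13


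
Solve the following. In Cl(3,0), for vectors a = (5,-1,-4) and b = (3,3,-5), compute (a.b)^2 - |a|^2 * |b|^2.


a . b = 5*3 + (-1)*3 + (-4)*(-5)
= 15 + (-3) + 20 = 32
|a|^2 = 5^2 + (-1)^2 + (-4)^2 = 42
|b|^2 = 3^2 + 3^2 + (-5)^2 = 43
(a.b)^2 = 32^2 = 1024
|a|^2 * |b|^2 = 42 * 43 = 1806
Result = 1024 - 1806 = -782


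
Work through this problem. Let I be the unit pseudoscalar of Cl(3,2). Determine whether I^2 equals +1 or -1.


The pseudoscalar I = e1...e_n (product of all n generators) of Cl(p,q) satisfies I^2 = (-1)^(q + n(n-1)/2).
p = 3, q = 2, n = p + q = 5
n(n-1)/2 = 5 * 4 / 2 = 10
Exponent = q + n(n-1)/2 = 2 + 10 = 12
I^2 = (-1)^12 = +1


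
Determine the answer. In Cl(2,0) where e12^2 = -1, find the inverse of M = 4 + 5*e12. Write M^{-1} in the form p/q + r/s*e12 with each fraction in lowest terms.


M = 4 + 5*e12, where e12^2 = -1.
Since M commutes with its reverse ~M = a - b*e12, M * ~M = a^2 - b^2*e12^2 = a^2 + b^2.
So M^{-1} = ~M / (a^2 + b^2) = (a - b*e12)/(a^2 + b^2).
a^2 + b^2 = 16 + 25 = 41
Scalar part = 4/41 = 4/41
Bivector coeff = -5/41 = -5/41
M^{-1} = 4/41 - 5/41*e12


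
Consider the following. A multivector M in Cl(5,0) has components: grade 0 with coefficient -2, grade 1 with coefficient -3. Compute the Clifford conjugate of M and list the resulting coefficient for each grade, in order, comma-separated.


Clifford conjugate sign for grade k: (-1)^(k(k+1)/2)
Grade 0: (-1)^(0*1/2) = (-1)^0 = 1, coeff -2 -> -2
Grade 1: (-1)^(1*2/2) = (-1)^1 = -1, coeff -3 -> 3
Conjugated coefficients: -2, 3


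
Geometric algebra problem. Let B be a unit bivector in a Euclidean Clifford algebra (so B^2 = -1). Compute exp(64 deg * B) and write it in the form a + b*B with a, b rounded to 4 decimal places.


For a unit bivector B with B^2 = -1, the exponential series gives
e^(theta*B) = cos(theta) + sin(theta)*B (the GA analogue of Euler's formula).
theta = 64 degrees = 1.117011 rad
cos(64 deg) = 0.4384
sin(64 deg) = 0.8988
exp(theta*B) = 0.4384 + 0.8988*B


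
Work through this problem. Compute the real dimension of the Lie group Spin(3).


Spin(n) double-covers SO(n); both have Lie algebra so(n) of dimension n(n-1)/2.
n = 3
n(n-1) = 3 * 2 = 6
dim Spin(3) = 6/2 = 3


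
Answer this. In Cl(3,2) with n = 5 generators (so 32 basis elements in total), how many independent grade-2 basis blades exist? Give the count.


Number of grade-k basis blades in Cl(p,q) with n = p + q is C(n, k).
n = 3 + 2 = 5
C(5, 2) = 5! / (2! * 3!)
= 120 / (2 * 6)
= 10


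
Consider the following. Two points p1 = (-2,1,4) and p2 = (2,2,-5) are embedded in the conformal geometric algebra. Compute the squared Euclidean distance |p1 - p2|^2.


p1 - p2 = (-4, -1, 9)
|p1 - p2|^2 = (-4)^2 + (-1)^2 + 9^2
= 16 + 1 + 81
= 98


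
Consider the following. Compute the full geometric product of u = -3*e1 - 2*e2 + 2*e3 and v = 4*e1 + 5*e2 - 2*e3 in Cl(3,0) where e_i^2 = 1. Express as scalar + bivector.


In Cl(3,0): e_i^2 = 1, e_ie_j = -e_je_i for i != j.
Scalar part = u . v = (-3)*4 + (-2)*5 + 2*(-2)
= -12 + (-10) + (-4) = -26
e12 coeff = (-3)*5 - (-2)*4 = -15 - (-8) = -7
e13 coeff = (-3)*(-2) - 2*4 = 6 - 8 = -2
e23 coeff = (-2)*(-2) - 2*5 = 4 - 10 = -6
uv = -26 - 7*e12 - 2*e13 - 6*e23


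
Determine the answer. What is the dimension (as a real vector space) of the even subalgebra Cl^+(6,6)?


Even subalgebra dimension = 2^(n-1)
n = 6 + 6 = 12
2^(12 - 1) = 2^11 = 2048
Verification: sum of C(12,k) for even k = 1 + 66 + 495 + 924 + 495 + 66 + 1 = 2048
Result = 2048


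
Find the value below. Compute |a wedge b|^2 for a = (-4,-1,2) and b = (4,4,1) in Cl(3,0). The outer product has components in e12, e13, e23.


a wedge b = (a1*b2 - a2*b1)*e12 + (a1*b3 - a3*b1)*e13 + (a2*b3 - a3*b2)*e23
e12 coeff: (-4)*4 - (-1)*4 = -16 - (-4) = -12
e13 coeff: (-4)*1 - 2*4 = -4 - 8 = -12
e23 coeff: (-1)*1 - 2*4 = -1 - 8 = -9
|a wedge b|^2 = (-12)^2 + (-12)^2 + (-9)^2
= 144 + 144 + 81
= 369


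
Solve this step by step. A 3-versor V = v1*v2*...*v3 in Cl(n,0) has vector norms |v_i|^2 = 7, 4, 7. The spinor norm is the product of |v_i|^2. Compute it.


Spinor norm N(V) = |v1|^2 * |v2|^2 * ... * |v3|^2
= 7 * 4 * 7
Running product: 7, 28, 196
N(V) = 196


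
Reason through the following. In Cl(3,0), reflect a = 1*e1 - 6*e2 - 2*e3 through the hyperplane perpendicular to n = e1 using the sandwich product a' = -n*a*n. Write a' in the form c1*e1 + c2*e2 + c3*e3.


Reflection formula: a' = -n*a*n, with n = e1 (unit vector, n^2 = 1).
For reflection through hyperplane perp to e1:
The component along e1 flips sign, others stay.
a = (1, -6, -2)
a' = (-1, -6, -2)
a' = -1*e1 - 6*e2 - 2*e3


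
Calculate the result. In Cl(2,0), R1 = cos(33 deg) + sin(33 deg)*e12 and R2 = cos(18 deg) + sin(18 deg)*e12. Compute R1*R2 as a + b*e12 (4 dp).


Same-plane rotors commute and their half-angles add:
R1*R2 = cos(a1 + a2) + sin(a1 + a2)*e12.
a1 + a2 = 33 + 18 = 51 deg
cos(51 deg) = 0.6293
sin(51 deg) = 0.7771
R1*R2 = 0.6293 + 0.7771*e12


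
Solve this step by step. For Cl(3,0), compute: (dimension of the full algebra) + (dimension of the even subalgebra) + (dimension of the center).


n = 3 + 0 = 3
Total dim = 2^3 = 8
Even subalgebra dim = 2^2 = 4
n is odd, so center dim = 2
Sum = 8 + 4 + 2 = 14


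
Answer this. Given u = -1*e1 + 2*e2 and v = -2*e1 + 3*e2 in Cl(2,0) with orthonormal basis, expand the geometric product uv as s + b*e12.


Expand: (-1*e1 + 2*e2)(-2*e1 + 3*e2)
= (-1)*(-2)*e1e1 + (-1)*3*e1e2 + 2*(-2)*e2e1 + 2*3*e2e2
Using e1^2 = e2^2 = 1, e2e1 = -e1e2:
Scalar part s = (-1)*(-2) + 2*3 = 2 + 6 = 8
Bivector part b = (-1)*3 - 2*(-2) = -3 - (-4) = 1
uv = 8 + 1*e12


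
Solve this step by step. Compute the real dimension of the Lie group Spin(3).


Spin(n) double-covers SO(n); both have Lie algebra so(n) of dimension n(n-1)/2.
n = 3
n(n-1) = 3 * 2 = 6
dim Spin(3) = 6/2 = 3


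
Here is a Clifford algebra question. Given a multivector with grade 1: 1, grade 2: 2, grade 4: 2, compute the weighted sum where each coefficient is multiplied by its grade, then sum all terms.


Grade-weighted sum = sum of grade_k * coefficient_k
1*1 = 1
2*2 = 4
4*2 = 8
Total = 1 + 4 + 8 = 13


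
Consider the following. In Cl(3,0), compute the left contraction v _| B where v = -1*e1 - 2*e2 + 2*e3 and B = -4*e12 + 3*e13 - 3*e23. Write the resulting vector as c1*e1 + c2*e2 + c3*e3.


Left contraction v _| B = <vB>_1 (grade-1 part of the geometric product vB).
Using e1_|e12 = e2, e2_|e12 = -e1, e1_|e13 = e3, e3_|e13 = -e1, e2_|e23 = e3, e3_|e23 = -e2:
e1 coeff: -v2*b12 - v3*b13 = -(-2)*(-4) - (2)*(3) = -14
e2 coeff: v1*b12 - v3*b23 = (-1)*(-4) - (2)*(-3) = 10
e3 coeff: v1*b13 + v2*b23 = (-1)*(3) + (-2)*(-3) = 3
v _| B = -14*e1 + 10*e2 + 3*e3


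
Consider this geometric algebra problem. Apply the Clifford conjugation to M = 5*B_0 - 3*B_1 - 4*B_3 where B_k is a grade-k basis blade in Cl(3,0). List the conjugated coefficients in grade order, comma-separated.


Clifford conjugate sign for grade k: (-1)^(k(k+1)/2)
Grade 0: (-1)^(0*1/2) = (-1)^0 = 1, coeff 5 -> 5
Grade 1: (-1)^(1*2/2) = (-1)^1 = -1, coeff -3 -> 3
Grade 3: (-1)^(3*4/2) = (-1)^6 = 1, coeff -4 -> -4
Conjugated coefficients: 5, 3, -4


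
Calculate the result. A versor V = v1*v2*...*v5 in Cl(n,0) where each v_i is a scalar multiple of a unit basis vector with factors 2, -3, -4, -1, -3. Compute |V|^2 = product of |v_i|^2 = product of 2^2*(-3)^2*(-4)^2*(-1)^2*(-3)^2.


Each vector v_i has |v_i|^2 = s_i^2
Squared scales: 2^2 = 4, (-3)^2 = 9, (-4)^2 = 16, (-1)^2 = 1, (-3)^2 = 9
|V|^2 = 4 * 9 * 16 * 1 * 9
= 5184


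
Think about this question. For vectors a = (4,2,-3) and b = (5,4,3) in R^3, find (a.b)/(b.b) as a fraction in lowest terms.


Projection coefficient = (a . b) / (b . b)
a . b = 4*5 + 2*4 + (-3)*3
= 20 + 8 + (-9) = 19
b . b = 5^2 + 4^2 + 3^2
= 25 + 16 + 9 = 50
Coefficient = 19/50
In lowest terms: 19/50


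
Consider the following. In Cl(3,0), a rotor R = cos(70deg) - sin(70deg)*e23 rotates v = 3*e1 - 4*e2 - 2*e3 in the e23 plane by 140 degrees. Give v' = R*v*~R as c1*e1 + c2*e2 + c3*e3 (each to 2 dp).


Rotor R = cos(70deg) - sin(70deg)*e23
Rotation angle theta = 2 * 70 = 140 degrees in the e23 plane (e2 -> e3).
The component perpendicular to the plane (e1) is invariant: v'_1 = v1 = 3.00
cos(140deg) = -0.7660, sin(140deg) = 0.6428
v'_2 = v2*cos(theta) - v3*sin(theta) = -4*(-0.7660) - (-2)*0.6428 = 4.35
v'_3 = v2*sin(theta) + v3*cos(theta) = -4*0.6428 + (-2)*(-0.7660) = -1.04
v' = 3.00*e1 + 4.35*e2 - 1.04*e3


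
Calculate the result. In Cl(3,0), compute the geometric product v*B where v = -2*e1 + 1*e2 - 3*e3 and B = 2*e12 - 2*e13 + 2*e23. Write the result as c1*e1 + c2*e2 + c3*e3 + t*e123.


vB has grade-1 (vector) and grade-3 (trivector) parts: vB = (v _| B) + (v ^ B).
Vector part <vB>_1:
  e1: -v2*b12 - v3*b13 = -(1)*(2) - (-3)*(-2) = -8
  e2: v1*b12 - v3*b23 = (-2)*(2) - (-3)*(2) = 2
  e3: v1*b13 + v2*b23 = (-2)*(-2) + (1)*(2) = 6
Trivector part <vB>_3:
  e123: v1*b23 - v2*b13 + v3*b12 = (-2)*(2) - (1)*(-2) + (-3)*(2) = -8
vB = -8*e1 + 2*e2 + 6*e3 - 8*e123


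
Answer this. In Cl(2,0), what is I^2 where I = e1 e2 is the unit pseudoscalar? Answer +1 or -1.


The pseudoscalar I = e1...e_n (product of all n generators) of Cl(p,q) satisfies I^2 = (-1)^(q + n(n-1)/2).
p = 2, q = 0, n = p + q = 2
n(n-1)/2 = 2 * 1 / 2 = 1
Exponent = q + n(n-1)/2 = 0 + 1 = 1
I^2 = (-1)^1 = -1


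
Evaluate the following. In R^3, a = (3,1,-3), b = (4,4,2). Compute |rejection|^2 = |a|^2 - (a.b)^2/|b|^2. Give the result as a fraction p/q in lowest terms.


|a|^2 = 3^2 + 1^2 + (-3)^2 = 19
|b|^2 = 4^2 + 4^2 + 2^2 = 36
a . b = 3*4 + 1*4 + (-3)*2 = 10
(a.b)^2 = 10^2 = 100
|rej|^2 = 19 - 100/36
= (684 - 100)/36
= 584/36
In lowest terms: 146/9


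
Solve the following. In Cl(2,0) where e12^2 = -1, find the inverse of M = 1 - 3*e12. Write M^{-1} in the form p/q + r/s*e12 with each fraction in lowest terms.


M = 1 - 3*e12, where e12^2 = -1.
Since M commutes with its reverse ~M = a - b*e12, M * ~M = a^2 - b^2*e12^2 = a^2 + b^2.
So M^{-1} = ~M / (a^2 + b^2) = (a - b*e12)/(a^2 + b^2).
a^2 + b^2 = 1 + 9 = 10
Scalar part = 1/10 = 1/10
Bivector coeff = 3/10 = 3/10
M^{-1} = 1/10 + 3/10*e12


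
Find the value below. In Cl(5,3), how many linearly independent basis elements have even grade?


Even subalgebra dimension = 2^(n-1)
n = 5 + 3 = 8
2^(8 - 1) = 2^7 = 128
Verification: sum of C(8,k) for even k = 1 + 28 + 70 + 28 + 1 = 128
Result = 128


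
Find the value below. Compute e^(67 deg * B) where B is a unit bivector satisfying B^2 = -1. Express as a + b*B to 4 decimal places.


For a unit bivector B with B^2 = -1, the exponential series gives
e^(theta*B) = cos(theta) + sin(theta)*B (the GA analogue of Euler's formula).
theta = 67 degrees = 1.169371 rad
cos(67 deg) = 0.3907
sin(67 deg) = 0.9205
exp(theta*B) = 0.3907 + 0.9205*B


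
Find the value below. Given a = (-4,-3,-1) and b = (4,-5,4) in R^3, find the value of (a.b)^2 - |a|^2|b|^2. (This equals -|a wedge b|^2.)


a . b = (-4)*4 + (-3)*(-5) + (-1)*4
= -16 + 15 + (-4) = -5
|a|^2 = (-4)^2 + (-3)^2 + (-1)^2 = 26
|b|^2 = 4^2 + (-5)^2 + 4^2 = 57
(a.b)^2 = (-5)^2 = 25
|a|^2 * |b|^2 = 26 * 57 = 1482
Result = 25 - 1482 = -1457


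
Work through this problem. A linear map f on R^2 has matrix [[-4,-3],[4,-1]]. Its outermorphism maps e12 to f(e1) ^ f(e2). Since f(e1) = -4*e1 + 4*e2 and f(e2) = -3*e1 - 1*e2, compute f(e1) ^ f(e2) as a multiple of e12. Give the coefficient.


The outermorphism of a linear map f sends e1^e2 to f(e1)^f(e2).
f(e1) = -4*e1 + 4*e2
f(e2) = -3*e1 - 1*e2
f(e1) ^ f(e2) = (-4*e1 + 4*e2) ^ (-3*e1 - 1*e2)
= (-4)*(-1)*e12 + 4*(-3)*e21
= (4 - (-12))*e12
= 16*e12
Coefficient = 16


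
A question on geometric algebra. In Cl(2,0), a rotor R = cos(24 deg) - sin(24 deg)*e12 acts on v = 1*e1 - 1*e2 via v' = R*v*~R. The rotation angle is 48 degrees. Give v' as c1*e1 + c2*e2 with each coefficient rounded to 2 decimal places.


Rotor R = cos(24deg) - sin(24deg)*e12
Rotation angle theta = 2 * 24 = 48 degrees
v' = R*v*~R rotates v by theta.
cos(48deg) = 0.6691, sin(48deg) = 0.7431
v'_1 = 1*cos(48deg) - (-1)*sin(48deg)
= 1*0.6691 - (-1)*0.7431
= 1.41
v'_2 = 1*sin(48deg) + (-1)*cos(48deg)
= 1*0.7431 + (-1)*0.6691
= 0.07
v' = 1.41*e1 + 0.07*e2


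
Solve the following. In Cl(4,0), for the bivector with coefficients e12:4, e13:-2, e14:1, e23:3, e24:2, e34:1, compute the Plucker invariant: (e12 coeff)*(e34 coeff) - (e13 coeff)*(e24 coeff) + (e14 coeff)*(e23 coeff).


Plucker relation: af - be + cd
a*f = 4*1 = 4
b*e = (-2)*2 = -4
c*d = 1*3 = 3
af - be + cd = 4 - (-4) + 3
= 11


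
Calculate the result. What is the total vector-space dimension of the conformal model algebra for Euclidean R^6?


The conformal model of R^6 uses Cl(7,1): the 6 Euclidean generators plus two extra orthogonal generators e+ (e+^2 = +1) and e- (e-^2 = -1), from which the null vectors e0, einf are built.
Number of generators m = 6 + 2 = 8.
dim Cl(p,q) = 2^m = 2^8 = 256


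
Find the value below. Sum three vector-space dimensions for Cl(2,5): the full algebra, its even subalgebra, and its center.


n = 2 + 5 = 7
Total dim = 2^7 = 128
Even subalgebra dim = 2^6 = 64
n is odd, so center dim = 2
Sum = 128 + 64 + 2 = 194


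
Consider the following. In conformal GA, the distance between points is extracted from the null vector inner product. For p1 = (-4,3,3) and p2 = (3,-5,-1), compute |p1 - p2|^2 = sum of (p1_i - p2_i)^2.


p1 - p2 = (-7, 8, 4)
|p1 - p2|^2 = (-7)^2 + 8^2 + 4^2
= 49 + 64 + 16
= 129


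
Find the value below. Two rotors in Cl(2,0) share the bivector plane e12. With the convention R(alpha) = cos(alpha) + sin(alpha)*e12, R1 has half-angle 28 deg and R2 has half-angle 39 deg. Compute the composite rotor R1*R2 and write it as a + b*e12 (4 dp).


Same-plane rotors commute and their half-angles add:
R1*R2 = cos(a1 + a2) + sin(a1 + a2)*e12.
a1 + a2 = 28 + 39 = 67 deg
cos(67 deg) = 0.3907
sin(67 deg) = 0.9205
R1*R2 = 0.3907 + 0.9205*e12


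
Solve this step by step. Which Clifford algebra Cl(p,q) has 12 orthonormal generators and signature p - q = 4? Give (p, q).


We need p + q = 12 and p - q = 4.
Adding: 2p = 12 + 4 = 16, so p = 8.
Then q = 12 - 8 = 4.
(p, q) = (8, 4)


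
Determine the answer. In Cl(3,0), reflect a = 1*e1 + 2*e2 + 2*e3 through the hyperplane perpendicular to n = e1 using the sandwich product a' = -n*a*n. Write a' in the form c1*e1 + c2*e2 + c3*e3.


Reflection formula: a' = -n*a*n, with n = e1 (unit vector, n^2 = 1).
For reflection through hyperplane perp to e1:
The component along e1 flips sign, others stay.
a = (1, 2, 2)
a' = (-1, 2, 2)
a' = -1*e1 + 2*e2 + 2*e3


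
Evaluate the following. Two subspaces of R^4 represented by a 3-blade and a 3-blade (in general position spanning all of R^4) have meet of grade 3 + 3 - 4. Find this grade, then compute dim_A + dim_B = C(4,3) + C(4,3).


Meet grade = grade(A) + grade(B) - n
= 3 + 3 - 4 = 2
C(4,3) = 4
C(4,3) = 4
dim_A + dim_B = 4 + 4 = 8


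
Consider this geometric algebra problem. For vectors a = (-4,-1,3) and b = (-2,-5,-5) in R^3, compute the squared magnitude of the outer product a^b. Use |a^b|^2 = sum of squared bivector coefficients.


a wedge b = (a1*b2 - a2*b1)*e12 + (a1*b3 - a3*b1)*e13 + (a2*b3 - a3*b2)*e23
e12 coeff: (-4)*(-5) - (-1)*(-2) = 20 - 2 = 18
e13 coeff: (-4)*(-5) - 3*(-2) = 20 - (-6) = 26
e23 coeff: (-1)*(-5) - 3*(-5) = 5 - (-15) = 20
|a wedge b|^2 = 18^2 + 26^2 + 20^2
= 324 + 676 + 400
= 1400


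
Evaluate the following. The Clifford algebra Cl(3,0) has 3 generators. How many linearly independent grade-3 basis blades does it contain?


Number of grade-k basis blades in Cl(p,q) with n = p + q is C(n, k).
n = 3 + 0 = 3
C(3, 3) = 3! / (3! * 0!)
= 6 / (6 * 1)
= 1


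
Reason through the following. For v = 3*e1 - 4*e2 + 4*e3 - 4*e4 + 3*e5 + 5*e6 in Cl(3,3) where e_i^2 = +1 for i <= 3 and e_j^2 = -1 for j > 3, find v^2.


v^2 = sum of c_i^2 * e_i^2
Positive signature terms (e_i^2 = +1): 3^2 + (-4)^2 + 4^2 = 41
Negative signature terms (e_j^2 = -1): (-4)^2 + 3^2 + 5^2 = 50
v^2 = 41 - 50 = -9


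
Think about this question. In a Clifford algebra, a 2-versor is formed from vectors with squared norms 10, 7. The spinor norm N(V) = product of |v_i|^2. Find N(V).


Spinor norm N(V) = |v1|^2 * |v2|^2 * ... * |v2|^2
= 10 * 7
Running product: 10, 70
N(V) = 70


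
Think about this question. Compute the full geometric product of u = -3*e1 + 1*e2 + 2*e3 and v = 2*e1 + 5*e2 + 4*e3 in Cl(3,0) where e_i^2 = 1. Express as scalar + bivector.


In Cl(3,0): e_i^2 = 1, e_ie_j = -e_je_i for i != j.
Scalar part = u . v = (-3)*2 + 1*5 + 2*4
= -6 + 5 + 8 = 7
e12 coeff = (-3)*5 - 1*2 = -15 - 2 = -17
e13 coeff = (-3)*4 - 2*2 = -12 - 4 = -16
e23 coeff = 1*4 - 2*5 = 4 - 10 = -6
uv = 7 - 17*e12 - 16*e13 - 6*e23


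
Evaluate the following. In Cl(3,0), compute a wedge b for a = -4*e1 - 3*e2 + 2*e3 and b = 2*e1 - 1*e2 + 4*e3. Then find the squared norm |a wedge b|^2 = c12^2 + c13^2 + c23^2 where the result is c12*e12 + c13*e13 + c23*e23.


a wedge b = (a1*b2 - a2*b1)*e12 + (a1*b3 - a3*b1)*e13 + (a2*b3 - a3*b2)*e23
e12 coeff: (-4)*(-1) - (-3)*2 = 4 - (-6) = 10
e13 coeff: (-4)*4 - 2*2 = -16 - 4 = -20
e23 coeff: (-3)*4 - 2*(-1) = -12 - (-2) = -10
|a wedge b|^2 = 10^2 + (-20)^2 + (-10)^2
= 100 + 400 + 100
= 600


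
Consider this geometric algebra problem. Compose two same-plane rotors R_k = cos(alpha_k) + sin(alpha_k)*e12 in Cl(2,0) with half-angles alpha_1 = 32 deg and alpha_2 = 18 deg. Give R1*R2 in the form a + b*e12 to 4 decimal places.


Same-plane rotors commute and their half-angles add:
R1*R2 = cos(a1 + a2) + sin(a1 + a2)*e12.
a1 + a2 = 32 + 18 = 50 deg
cos(50 deg) = 0.6428
sin(50 deg) = 0.7660
R1*R2 = 0.6428 + 0.7660*e12


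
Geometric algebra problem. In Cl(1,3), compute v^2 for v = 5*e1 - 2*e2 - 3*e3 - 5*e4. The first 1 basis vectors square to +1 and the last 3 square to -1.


v^2 = sum of c_i^2 * e_i^2
Positive signature terms (e_i^2 = +1): 5^2 = 25
Negative signature terms (e_j^2 = -1): (-2)^2 + (-3)^2 + (-5)^2 = 38
v^2 = 25 - 38 = -13


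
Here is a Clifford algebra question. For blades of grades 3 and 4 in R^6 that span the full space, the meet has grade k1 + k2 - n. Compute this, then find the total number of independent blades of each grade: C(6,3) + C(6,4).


Meet grade = grade(A) + grade(B) - n
= 3 + 4 - 6 = 1
C(6,3) = 20
C(6,4) = 15
dim_A + dim_B = 20 + 15 = 35


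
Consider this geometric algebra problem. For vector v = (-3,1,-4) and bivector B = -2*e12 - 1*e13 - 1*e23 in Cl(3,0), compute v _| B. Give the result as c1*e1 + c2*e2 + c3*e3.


Left contraction v _| B = <vB>_1 (grade-1 part of the geometric product vB).
Using e1_|e12 = e2, e2_|e12 = -e1, e1_|e13 = e3, e3_|e13 = -e1, e2_|e23 = e3, e3_|e23 = -e2:
e1 coeff: -v2*b12 - v3*b13 = -(1)*(-2) - (-4)*(-1) = -2
e2 coeff: v1*b12 - v3*b23 = (-3)*(-2) - (-4)*(-1) = 2
e3 coeff: v1*b13 + v2*b23 = (-3)*(-1) + (1)*(-1) = 2
v _| B = -2*e1 + 2*e2 + 2*e3


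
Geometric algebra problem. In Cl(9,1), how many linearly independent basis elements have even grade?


Even subalgebra dimension = 2^(n-1)
n = 9 + 1 = 10
2^(10 - 1) = 2^9 = 512
Verification: sum of C(10,k) for even k = 1 + 45 + 210 + 210 + 45 + 1 = 512
Result = 512


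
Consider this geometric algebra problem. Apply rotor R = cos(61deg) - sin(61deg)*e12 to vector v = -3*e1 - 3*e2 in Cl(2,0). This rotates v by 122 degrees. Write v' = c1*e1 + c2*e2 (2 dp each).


Rotor R = cos(61deg) - sin(61deg)*e12
Rotation angle theta = 2 * 61 = 122 degrees
v' = R*v*~R rotates v by theta.
cos(122deg) = -0.5299, sin(122deg) = 0.8480
v'_1 = -3*cos(122deg) - (-3)*sin(122deg)
= -3*(-0.5299) - (-3)*0.8480
= 4.13
v'_2 = -3*sin(122deg) + (-3)*cos(122deg)
= -3*0.8480 + (-3)*(-0.5299)
= -0.95
v' = 4.13*e1 - 0.95*e2


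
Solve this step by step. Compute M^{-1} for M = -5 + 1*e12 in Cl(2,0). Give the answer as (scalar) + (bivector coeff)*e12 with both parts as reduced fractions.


M = -5 + 1*e12, where e12^2 = -1.
Since M commutes with its reverse ~M = a - b*e12, M * ~M = a^2 - b^2*e12^2 = a^2 + b^2.
So M^{-1} = ~M / (a^2 + b^2) = (a - b*e12)/(a^2 + b^2).
a^2 + b^2 = 25 + 1 = 26
Scalar part = -5/26 = -5/26
Bivector coeff = -1/26 = -1/26
M^{-1} = -5/26 - 1/26*e12


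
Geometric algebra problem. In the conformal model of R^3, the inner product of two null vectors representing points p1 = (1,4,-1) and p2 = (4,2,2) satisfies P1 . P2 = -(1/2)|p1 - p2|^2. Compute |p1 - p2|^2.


p1 - p2 = (-3, 2, -3)
|p1 - p2|^2 = (-3)^2 + 2^2 + (-3)^2
= 9 + 4 + 9
= 22


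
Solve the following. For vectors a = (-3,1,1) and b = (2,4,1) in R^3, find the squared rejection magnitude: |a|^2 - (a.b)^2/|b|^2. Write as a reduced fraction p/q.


|a|^2 = (-3)^2 + 1^2 + 1^2 = 11
|b|^2 = 2^2 + 4^2 + 1^2 = 21
a . b = (-3)*2 + 1*4 + 1*1 = -1
(a.b)^2 = (-1)^2 = 1
|rej|^2 = 11 - 1/21
= (231 - 1)/21
= 230/21
In lowest terms: 230/21


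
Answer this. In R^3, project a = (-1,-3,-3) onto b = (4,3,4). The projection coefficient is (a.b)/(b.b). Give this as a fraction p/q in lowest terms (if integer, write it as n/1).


Projection coefficient = (a . b) / (b . b)
a . b = (-1)*4 + (-3)*3 + (-3)*4
= -4 + (-9) + (-12) = -25
b . b = 4^2 + 3^2 + 4^2
= 16 + 9 + 16 = 41
Coefficient = -25/41
In lowest terms: -25/41


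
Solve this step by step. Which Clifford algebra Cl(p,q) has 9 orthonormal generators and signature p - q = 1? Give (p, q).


We need p + q = 9 and p - q = 1.
Adding: 2p = 9 + 1 = 10, so p = 5.
Then q = 9 - 5 = 4.
(p, q) = (5, 4)


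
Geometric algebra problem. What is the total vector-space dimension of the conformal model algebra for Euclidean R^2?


The conformal model of R^2 uses Cl(3,1): the 2 Euclidean generators plus two extra orthogonal generators e+ (e+^2 = +1) and e- (e-^2 = -1), from which the null vectors e0, einf are built.
Number of generators m = 2 + 2 = 4.
dim Cl(p,q) = 2^m = 2^4 = 16


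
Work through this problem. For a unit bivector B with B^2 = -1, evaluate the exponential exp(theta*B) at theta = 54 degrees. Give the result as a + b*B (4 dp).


For a unit bivector B with B^2 = -1, the exponential series gives
e^(theta*B) = cos(theta) + sin(theta)*B (the GA analogue of Euler's formula).
theta = 54 degrees = 0.942478 rad
cos(54 deg) = 0.5878
sin(54 deg) = 0.8090
exp(theta*B) = 0.5878 + 0.8090*B


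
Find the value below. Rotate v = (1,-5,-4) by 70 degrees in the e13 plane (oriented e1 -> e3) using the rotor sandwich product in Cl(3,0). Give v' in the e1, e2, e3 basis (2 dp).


Rotor R = cos(35deg) - sin(35deg)*e13
Rotation angle theta = 2 * 35 = 70 degrees in the e13 plane (e1 -> e3).
The component perpendicular to the plane (e2) is invariant: v'_2 = v2 = -5.00
cos(70deg) = 0.3420, sin(70deg) = 0.9397
v'_1 = v1*cos(theta) - v3*sin(theta) = 1*0.3420 - (-4)*0.9397 = 4.10
v'_3 = v1*sin(theta) + v3*cos(theta) = 1*0.9397 + (-4)*0.3420 = -0.43
v' = 4.10*e1 - 5.00*e2 - 0.43*e3


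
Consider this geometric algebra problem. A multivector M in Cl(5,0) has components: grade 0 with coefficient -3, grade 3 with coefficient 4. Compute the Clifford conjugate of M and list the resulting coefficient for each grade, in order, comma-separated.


Clifford conjugate sign for grade k: (-1)^(k(k+1)/2)
Grade 0: (-1)^(0*1/2) = (-1)^0 = 1, coeff -3 -> -3
Grade 3: (-1)^(3*4/2) = (-1)^6 = 1, coeff 4 -> 4
Conjugated coefficients: -3, 4


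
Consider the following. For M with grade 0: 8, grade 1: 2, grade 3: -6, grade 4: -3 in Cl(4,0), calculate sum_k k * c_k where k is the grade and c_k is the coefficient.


Grade-weighted sum = sum of grade_k * coefficient_k
0*8 = 0
1*2 = 2
3*(-6) = -18
4*(-3) = -12
Total = 0 + 2 + (-18) + (-12) = -28


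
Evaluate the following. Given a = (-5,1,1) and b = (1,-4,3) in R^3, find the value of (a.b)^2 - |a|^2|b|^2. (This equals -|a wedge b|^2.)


a . b = (-5)*1 + 1*(-4) + 1*3
= -5 + (-4) + 3 = -6
|a|^2 = (-5)^2 + 1^2 + 1^2 = 27
|b|^2 = 1^2 + (-4)^2 + 3^2 = 26
(a.b)^2 = (-6)^2 = 36
|a|^2 * |b|^2 = 27 * 26 = 702
Result = 36 - 702 = -666


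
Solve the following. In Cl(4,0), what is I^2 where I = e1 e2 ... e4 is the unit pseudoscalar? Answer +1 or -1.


The pseudoscalar I = e1...e_n (product of all n generators) of Cl(p,q) satisfies I^2 = (-1)^(q + n(n-1)/2).
p = 4, q = 0, n = p + q = 4
n(n-1)/2 = 4 * 3 / 2 = 6
Exponent = q + n(n-1)/2 = 0 + 6 = 6
I^2 = (-1)^6 = +1


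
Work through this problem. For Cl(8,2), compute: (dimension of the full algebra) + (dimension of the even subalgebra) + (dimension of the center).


n = 8 + 2 = 10
Total dim = 2^10 = 1024
Even subalgebra dim = 2^9 = 512
n is even, so center dim = 1
Sum = 1024 + 512 + 1 = 1537


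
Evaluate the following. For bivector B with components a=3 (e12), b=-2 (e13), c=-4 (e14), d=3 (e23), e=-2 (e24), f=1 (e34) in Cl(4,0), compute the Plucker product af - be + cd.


Plucker relation: af - be + cd
a*f = 3*1 = 3
b*e = (-2)*(-2) = 4
c*d = (-4)*3 = -12
af - be + cd = 3 - 4 + (-12)
= -13


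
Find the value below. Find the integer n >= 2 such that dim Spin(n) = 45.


dim Spin(n) = dim so(n) = n(n-1)/2.
Solve n(n-1)/2 = 45, i.e. n^2 - n - 90 = 0.
Discriminant = 1 + 8*45 = 361
n = (1 + sqrt(361))/2 = (1 + 19)/2 = 10


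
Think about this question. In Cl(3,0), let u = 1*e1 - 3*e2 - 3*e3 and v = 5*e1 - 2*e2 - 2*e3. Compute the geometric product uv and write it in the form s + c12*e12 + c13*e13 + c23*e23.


In Cl(3,0): e_i^2 = 1, e_ie_j = -e_je_i for i != j.
Scalar part = u . v = 1*5 + (-3)*(-2) + (-3)*(-2)
= 5 + 6 + 6 = 17
e12 coeff = 1*(-2) - (-3)*5 = -2 - (-15) = 13
e13 coeff = 1*(-2) - (-3)*5 = -2 - (-15) = 13
e23 coeff = (-3)*(-2) - (-3)*(-2) = 6 - 6 = 0
uv = 17 + 13*e12 + 13*e13 + 0*e23


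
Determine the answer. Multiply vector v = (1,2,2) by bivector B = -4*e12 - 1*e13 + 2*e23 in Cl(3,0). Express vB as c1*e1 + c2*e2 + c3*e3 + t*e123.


vB has grade-1 (vector) and grade-3 (trivector) parts: vB = (v _| B) + (v ^ B).
Vector part <vB>_1:
  e1: -v2*b12 - v3*b13 = -(2)*(-4) - (2)*(-1) = 10
  e2: v1*b12 - v3*b23 = (1)*(-4) - (2)*(2) = -8
  e3: v1*b13 + v2*b23 = (1)*(-1) + (2)*(2) = 3
Trivector part <vB>_3:
  e123: v1*b23 - v2*b13 + v3*b12 = (1)*(2) - (2)*(-1) + (2)*(-4) = -4
vB = 10*e1 - 8*e2 + 3*e3 - 4*e123


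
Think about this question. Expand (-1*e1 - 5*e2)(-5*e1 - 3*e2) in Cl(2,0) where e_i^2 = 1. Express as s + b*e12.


Expand: (-1*e1 - 5*e2)(-5*e1 - 3*e2)
= (-1)*(-5)*e1e1 + (-1)*(-3)*e1e2 + (-5)*(-5)*e2e1 + (-5)*(-3)*e2e2
Using e1^2 = e2^2 = 1, e2e1 = -e1e2:
Scalar part s = (-1)*(-5) + (-5)*(-3) = 5 + 15 = 20
Bivector part b = (-1)*(-3) - (-5)*(-5) = 3 - 25 = -22
uv = 20 - 22*e12


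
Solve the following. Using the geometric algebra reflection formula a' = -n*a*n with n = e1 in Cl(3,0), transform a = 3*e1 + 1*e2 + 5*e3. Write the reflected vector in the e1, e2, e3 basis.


Reflection formula: a' = -n*a*n, with n = e1 (unit vector, n^2 = 1).
For reflection through hyperplane perp to e1:
The component along e1 flips sign, others stay.
a = (3, 1, 5)
a' = (-3, 1, 5)
a' = -3*e1 + 1*e2 + 5*e3


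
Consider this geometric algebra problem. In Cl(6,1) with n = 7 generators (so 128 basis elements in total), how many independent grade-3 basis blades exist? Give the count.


Number of grade-k basis blades in Cl(p,q) with n = p + q is C(n, k).
n = 6 + 1 = 7
C(7, 3) = 7! / (3! * 4!)
= 5040 / (6 * 24)
= 35


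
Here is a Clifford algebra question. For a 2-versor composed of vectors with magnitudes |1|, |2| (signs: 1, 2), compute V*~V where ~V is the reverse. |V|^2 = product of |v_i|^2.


Each vector v_i has |v_i|^2 = s_i^2
Squared scales: 1^2 = 1, 2^2 = 4
|V|^2 = 1 * 4
= 4


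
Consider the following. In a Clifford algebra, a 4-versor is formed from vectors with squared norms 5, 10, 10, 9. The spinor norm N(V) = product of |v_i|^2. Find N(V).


Spinor norm N(V) = |v1|^2 * |v2|^2 * ... * |v4|^2
= 5 * 10 * 10 * 9
Running product: 5, 50, 500, 4500
N(V) = 4500


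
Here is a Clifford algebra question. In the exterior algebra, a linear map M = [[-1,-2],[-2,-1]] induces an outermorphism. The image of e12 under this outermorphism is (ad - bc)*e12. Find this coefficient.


The outermorphism of a linear map f sends e1^e2 to f(e1)^f(e2).
f(e1) = -1*e1 - 2*e2
f(e2) = -2*e1 - 1*e2
f(e1) ^ f(e2) = (-1*e1 - 2*e2) ^ (-2*e1 - 1*e2)
= (-1)*(-1)*e12 + (-2)*(-2)*e21
= (1 - 4)*e12
= -3*e12
Coefficient = -3


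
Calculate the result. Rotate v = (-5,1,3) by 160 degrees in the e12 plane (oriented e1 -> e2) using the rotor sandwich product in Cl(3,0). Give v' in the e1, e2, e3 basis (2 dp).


Rotor R = cos(80deg) - sin(80deg)*e12
Rotation angle theta = 2 * 80 = 160 degrees in the e12 plane (e1 -> e2).
The component perpendicular to the plane (e3) is invariant: v'_3 = v3 = 3.00
cos(160deg) = -0.9397, sin(160deg) = 0.3420
v'_1 = v1*cos(theta) - v2*sin(theta) = -5*(-0.9397) - 1*0.3420 = 4.36
v'_2 = v1*sin(theta) + v2*cos(theta) = -5*0.3420 + 1*(-0.9397) = -2.65
v' = 4.36*e1 - 2.65*e2 + 3.00*e3


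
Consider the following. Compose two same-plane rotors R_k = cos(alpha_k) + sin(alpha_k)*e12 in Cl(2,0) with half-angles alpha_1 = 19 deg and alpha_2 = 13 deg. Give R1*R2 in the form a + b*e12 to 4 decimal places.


Same-plane rotors commute and their half-angles add:
R1*R2 = cos(a1 + a2) + sin(a1 + a2)*e12.
a1 + a2 = 19 + 13 = 32 deg
cos(32 deg) = 0.8480
sin(32 deg) = 0.5299
R1*R2 = 0.8480 + 0.5299*e12


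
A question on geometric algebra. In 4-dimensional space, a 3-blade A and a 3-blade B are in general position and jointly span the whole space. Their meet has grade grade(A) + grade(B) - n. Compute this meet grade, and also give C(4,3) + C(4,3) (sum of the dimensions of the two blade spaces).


Meet grade = grade(A) + grade(B) - n
= 3 + 3 - 4 = 2
C(4,3) = 4
C(4,3) = 4
dim_A + dim_B = 4 + 4 = 8


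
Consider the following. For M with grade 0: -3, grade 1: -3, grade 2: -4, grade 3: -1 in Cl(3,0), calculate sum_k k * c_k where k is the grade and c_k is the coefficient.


Grade-weighted sum = sum of grade_k * coefficient_k
0*(-3) = 0
1*(-3) = -3
2*(-4) = -8
3*(-1) = -3
Total = 0 + (-3) + (-8) + (-3) = -14


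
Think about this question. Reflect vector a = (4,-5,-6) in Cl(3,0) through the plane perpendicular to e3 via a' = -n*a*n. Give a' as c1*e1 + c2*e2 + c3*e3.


Reflection formula: a' = -n*a*n, with n = e3 (unit vector, n^2 = 1).
For reflection through hyperplane perp to e3:
The component along e3 flips sign, others stay.
a = (4, -5, -6)
a' = (4, -5, 6)
a' = 4*e1 - 5*e2 + 6*e3


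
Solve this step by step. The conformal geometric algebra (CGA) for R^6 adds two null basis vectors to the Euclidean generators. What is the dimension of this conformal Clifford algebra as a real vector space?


The conformal model of R^6 uses Cl(7,1): the 6 Euclidean generators plus two extra orthogonal generators e+ (e+^2 = +1) and e- (e-^2 = -1), from which the null vectors e0, einf are built.
Number of generators m = 6 + 2 = 8.
dim Cl(p,q) = 2^m = 2^8 = 256


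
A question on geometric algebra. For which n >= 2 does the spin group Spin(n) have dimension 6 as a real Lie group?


dim Spin(n) = dim so(n) = n(n-1)/2.
Solve n(n-1)/2 = 6, i.e. n^2 - n - 12 = 0.
Discriminant = 1 + 8*6 = 49
n = (1 + sqrt(49))/2 = (1 + 7)/2 = 4


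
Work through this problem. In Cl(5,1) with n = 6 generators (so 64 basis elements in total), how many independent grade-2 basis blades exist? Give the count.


Number of grade-k basis blades in Cl(p,q) with n = p + q is C(n, k).
n = 5 + 1 = 6
C(6, 2) = 6! / (2! * 4!)
= 720 / (2 * 24)
= 15


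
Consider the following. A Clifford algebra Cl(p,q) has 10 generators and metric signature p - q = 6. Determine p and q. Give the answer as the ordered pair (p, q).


We need p + q = 10 and p - q = 6.
Adding: 2p = 10 + 6 = 16, so p = 8.
Then q = 10 - 8 = 2.
(p, q) = (8, 2)


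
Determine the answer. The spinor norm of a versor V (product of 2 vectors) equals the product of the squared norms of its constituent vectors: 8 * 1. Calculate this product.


Spinor norm N(V) = |v1|^2 * |v2|^2 * ... * |v2|^2
= 8 * 1
Running product: 8, 8
N(V) = 8


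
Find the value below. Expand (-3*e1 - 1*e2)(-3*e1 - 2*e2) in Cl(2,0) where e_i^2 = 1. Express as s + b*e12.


Expand: (-3*e1 - 1*e2)(-3*e1 - 2*e2)
= (-3)*(-3)*e1e1 + (-3)*(-2)*e1e2 + (-1)*(-3)*e2e1 + (-1)*(-2)*e2e2
Using e1^2 = e2^2 = 1, e2e1 = -e1e2:
Scalar part s = (-3)*(-3) + (-1)*(-2) = 9 + 2 = 11
Bivector part b = (-3)*(-2) - (-1)*(-3) = 6 - 3 = 3
uv = 11 + 3*e12


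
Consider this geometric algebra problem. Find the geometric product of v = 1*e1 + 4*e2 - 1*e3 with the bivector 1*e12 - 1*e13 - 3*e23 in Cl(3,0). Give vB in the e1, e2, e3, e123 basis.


vB has grade-1 (vector) and grade-3 (trivector) parts: vB = (v _| B) + (v ^ B).
Vector part <vB>_1:
  e1: -v2*b12 - v3*b13 = -(4)*(1) - (-1)*(-1) = -5
  e2: v1*b12 - v3*b23 = (1)*(1) - (-1)*(-3) = -2
  e3: v1*b13 + v2*b23 = (1)*(-1) + (4)*(-3) = -13
Trivector part <vB>_3:
  e123: v1*b23 - v2*b13 + v3*b12 = (1)*(-3) - (4)*(-1) + (-1)*(1) = 0
vB = -5*e1 - 2*e2 - 13*e3 + 0*e123


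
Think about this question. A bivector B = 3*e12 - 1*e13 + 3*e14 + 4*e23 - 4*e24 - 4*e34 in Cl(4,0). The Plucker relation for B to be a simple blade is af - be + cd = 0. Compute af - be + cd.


Plucker relation: af - be + cd
a*f = 3*(-4) = -12
b*e = (-1)*(-4) = 4
c*d = 3*4 = 12
af - be + cd = -12 - 4 + 12
= -4


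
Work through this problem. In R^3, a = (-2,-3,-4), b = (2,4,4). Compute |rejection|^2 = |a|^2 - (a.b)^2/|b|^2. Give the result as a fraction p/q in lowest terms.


|a|^2 = (-2)^2 + (-3)^2 + (-4)^2 = 29
|b|^2 = 2^2 + 4^2 + 4^2 = 36
a . b = (-2)*2 + (-3)*4 + (-4)*4 = -32
(a.b)^2 = (-32)^2 = 1024
|rej|^2 = 29 - 1024/36
= (1044 - 1024)/36
= 20/36
In lowest terms: 5/9
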